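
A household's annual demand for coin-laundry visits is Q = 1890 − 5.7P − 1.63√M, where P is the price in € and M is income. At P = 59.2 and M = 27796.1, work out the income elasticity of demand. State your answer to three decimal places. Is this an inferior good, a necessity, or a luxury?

-0.106 (inferior good)

At P = 59.2, M = 27796.1: Q = 1280.804.
Holding P constant, ∂Q/∂M = -1.63/(2√M) = -0.00488839.
η_M = (∂Q/∂M)·(M/Q) = -0.00488839 × (27796.1/1280.804) = -0.106.
Since η < 0, this is an inferior good.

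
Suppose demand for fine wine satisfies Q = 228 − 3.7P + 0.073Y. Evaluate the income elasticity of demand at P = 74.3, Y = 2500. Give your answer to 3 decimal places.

At P = 74.3, Y = 2500: Q = 135.590.
Holding P constant, ∂Q/∂Y = 0.073.
η_Y = (∂Q/∂Y)·(Y/Q) = 0.073 × (2500/135.590) = 1.346.

1.346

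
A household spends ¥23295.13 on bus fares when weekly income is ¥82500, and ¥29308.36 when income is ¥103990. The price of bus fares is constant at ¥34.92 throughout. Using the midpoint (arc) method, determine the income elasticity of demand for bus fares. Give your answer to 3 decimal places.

With a constant price, Q₁ = 23295.13/34.92 = 667.100 and Q₂ = 29308.36/34.92 = 839.300 (equivalently, work directly with expenditure since P cancels).
Midpoint %ΔQ = (29308.36 − 23295.13)/26301.75 = 0.22862; midpoint %ΔI = (103990 − 82500)/93245 = 0.23047.
η = 0.22862 / 0.23047 = 0.992.

0.992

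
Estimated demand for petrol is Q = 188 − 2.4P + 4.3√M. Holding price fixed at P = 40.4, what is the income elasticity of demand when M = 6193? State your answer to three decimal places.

0.394

At P = 40.4, M = 6193: Q = 429.431.
Holding P constant, ∂Q/∂M = 4.3/(2√M) = 0.0273205.
η_M = (∂Q/∂M)·(M/Q) = 0.0273205 × (6193/429.431) = 0.394.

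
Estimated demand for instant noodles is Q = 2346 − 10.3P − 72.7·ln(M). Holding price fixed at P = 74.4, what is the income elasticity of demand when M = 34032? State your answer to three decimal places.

At P = 74.4, M = 34032: Q = 821.051.
Holding P constant, ∂Q/∂M = -72.7/M = -0.00213622.
η_M = (∂Q/∂M)·(M/Q) = -0.00213622 × (34032/821.051) = -0.089.

-0.089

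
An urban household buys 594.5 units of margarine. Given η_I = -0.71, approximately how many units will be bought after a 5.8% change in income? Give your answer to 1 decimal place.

%ΔQ ≈ η × %ΔI = -0.71 × 5.8% = -4.118%.
New Q ≈ 594.5 × (1 − 0.04118) = 570.0.

570.0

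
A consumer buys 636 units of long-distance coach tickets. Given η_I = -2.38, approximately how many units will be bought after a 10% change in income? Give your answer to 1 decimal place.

%ΔQ ≈ η × %ΔI = -2.38 × 10% = -23.8%.
New Q ≈ 636 × (1 − 0.238) = 484.6.

484.6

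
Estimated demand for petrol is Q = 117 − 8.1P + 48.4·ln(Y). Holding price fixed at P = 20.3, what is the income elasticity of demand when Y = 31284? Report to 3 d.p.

At P = 20.3, Y = 31284: Q = 453.552.
Holding P constant, ∂Q/∂Y = 48.4/Y = 0.00154712.
η_Y = (∂Q/∂Y)·(Y/Q) = 0.00154712 × (31284/453.552) = 0.107.

0.107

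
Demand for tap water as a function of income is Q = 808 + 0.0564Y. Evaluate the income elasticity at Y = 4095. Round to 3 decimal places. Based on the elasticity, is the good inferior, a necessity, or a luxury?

0.222 (necessity)

At Y = 4095: Q = 1038.958.
dQ/dY = 0.0564.
η = (dQ/dY)·(Y/Q) = 0.0564 × (4095/1038.958) = 0.222.
Since 0 < η < 1, the good is a necessity.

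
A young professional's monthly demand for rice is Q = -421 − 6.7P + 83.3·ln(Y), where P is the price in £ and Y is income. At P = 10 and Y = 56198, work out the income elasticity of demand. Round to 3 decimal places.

0.197

At P = 10, Y = 56198: Q = 423.022.
Holding P constant, ∂Q/∂Y = 83.3/Y = 0.00148226.
η_Y = (∂Q/∂Y)·(Y/Q) = 0.00148226 × (56198/423.022) = 0.197.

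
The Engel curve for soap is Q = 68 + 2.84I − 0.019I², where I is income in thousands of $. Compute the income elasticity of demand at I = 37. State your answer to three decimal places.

At I = 37: Q = 147.0690.
dQ/dI = 2.84 − 0.038I = 1.43400.
η = (dQ/dI)·(I/Q) = 1.43400 × (37/147.0690) = 0.361.

0.361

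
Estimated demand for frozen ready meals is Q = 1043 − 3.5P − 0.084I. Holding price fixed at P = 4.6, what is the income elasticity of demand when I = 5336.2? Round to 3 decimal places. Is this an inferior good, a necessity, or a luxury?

At P = 4.6, I = 5336.2: Q = 578.659.
Holding P constant, ∂Q/∂I = −0.084.
η_I = (∂Q/∂I)·(I/Q) = -0.084 × (5336.2/578.659) = -0.775.
Since η < 0, this is an inferior good.

-0.775 (inferior good)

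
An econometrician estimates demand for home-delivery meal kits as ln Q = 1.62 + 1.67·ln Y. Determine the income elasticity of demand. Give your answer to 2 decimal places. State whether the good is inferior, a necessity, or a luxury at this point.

In a log-linear demand, the coefficient on ln Y is the income elasticity.
So η = 1.67.
η > 1 ⇒ luxury.

1.67 (luxury)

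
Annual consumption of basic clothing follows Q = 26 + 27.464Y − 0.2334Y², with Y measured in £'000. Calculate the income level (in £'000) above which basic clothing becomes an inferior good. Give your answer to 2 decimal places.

58.83

dQ/dY = 27.464 − 0.4668Y.
The good is inferior where dQ/dY < 0. Setting dQ/dY = 0 gives Y = 27.464 / 0.4668 = 58.83.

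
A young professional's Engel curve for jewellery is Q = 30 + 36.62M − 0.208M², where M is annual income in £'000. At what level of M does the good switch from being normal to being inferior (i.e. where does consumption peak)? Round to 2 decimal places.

dQ/dM = 36.62 − 0.416M.
The good is inferior where dQ/dM < 0. Setting dQ/dM = 0 gives M = 36.62 / 0.416 = 88.03.

88.03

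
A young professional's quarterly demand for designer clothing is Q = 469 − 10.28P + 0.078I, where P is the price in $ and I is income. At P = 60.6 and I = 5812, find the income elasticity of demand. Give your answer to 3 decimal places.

1.514

At P = 60.6, I = 5812: Q = 299.368.
Holding P constant, ∂Q/∂I = 0.078.
η_I = (∂Q/∂I)·(I/Q) = 0.078 × (5812/299.368) = 1.514.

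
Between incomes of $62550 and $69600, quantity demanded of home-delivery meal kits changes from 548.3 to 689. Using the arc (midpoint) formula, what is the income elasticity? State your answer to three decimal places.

2.132

ΔQ = 689 − 548.3 = 140.7; midpoint Q̄ = (548.3 + 689)/2 = 618.65.
ΔI = 69600 − 62550 = 7050; midpoint Ī = (62550 + 69600)/2 = 66075.
η = (ΔQ/Q̄) ÷ (ΔI/Ī) = (140.7/618.65) ÷ (7050/66075) = 2.132.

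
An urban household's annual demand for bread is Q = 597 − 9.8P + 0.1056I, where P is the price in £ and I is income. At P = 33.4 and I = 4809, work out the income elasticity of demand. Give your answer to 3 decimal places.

0.653

At P = 33.4, I = 4809: Q = 777.510.
Holding P constant, ∂Q/∂I = 0.1056.
η_I = (∂Q/∂I)·(I/Q) = 0.1056 × (4809/777.510) = 0.653.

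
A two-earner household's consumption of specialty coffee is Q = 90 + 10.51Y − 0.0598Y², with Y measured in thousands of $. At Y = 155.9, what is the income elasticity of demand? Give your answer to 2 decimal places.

-4.61

At Y = 155.9: Q = 275.0814.
dQ/dY = 10.51 − 0.1196Y = -8.13564.
η = (dQ/dY)·(Y/Q) = -8.13564 × (155.9/275.0814) = -4.61.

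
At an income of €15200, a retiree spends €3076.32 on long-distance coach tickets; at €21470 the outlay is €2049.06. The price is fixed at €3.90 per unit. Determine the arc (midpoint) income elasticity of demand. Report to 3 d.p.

-1.172

With a constant price, Q₁ = 3076.32/3.90 = 788.800 and Q₂ = 2049.06/3.90 = 525.400 (equivalently, work directly with expenditure since P cancels).
Midpoint %ΔQ = (2049.06 − 3076.32)/2562.69 = -0.40085; midpoint %ΔI = (21470 − 15200)/18335 = 0.34197.
η = -0.40085 / 0.34197 = -1.172.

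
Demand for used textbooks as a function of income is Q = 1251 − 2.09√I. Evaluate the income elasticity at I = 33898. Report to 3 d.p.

At I = 33898: Q = 866.202.
dQ/dI = -2.09/(2√I) = -0.00567583 at this income.
η = (dQ/dI)·(I/Q) = -0.00567583 × (33898/866.202) = -0.222.

-0.222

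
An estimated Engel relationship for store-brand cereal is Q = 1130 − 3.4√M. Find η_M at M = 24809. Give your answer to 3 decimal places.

At M = 24809: Q = 594.470.
dQ/dM = -3.4/(2√M) = -0.0107931 at this income.
η = (dQ/dM)·(M/Q) = -0.0107931 × (24809/594.470) = -0.450.

-0.450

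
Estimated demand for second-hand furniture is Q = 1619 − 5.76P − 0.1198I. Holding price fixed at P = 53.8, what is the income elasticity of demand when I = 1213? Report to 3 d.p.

At P = 53.8, I = 1213: Q = 1163.795.
Holding P constant, ∂Q/∂I = −0.1198.
η_I = (∂Q/∂I)·(I/Q) = -0.1198 × (1213/1163.795) = -0.125.

-0.125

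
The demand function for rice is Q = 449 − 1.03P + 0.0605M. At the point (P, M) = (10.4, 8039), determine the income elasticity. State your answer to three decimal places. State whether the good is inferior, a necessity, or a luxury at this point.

At P = 10.4, M = 8039: Q = 924.648.
Holding P constant, ∂Q/∂M = 0.0605.
η_M = (∂Q/∂M)·(M/Q) = 0.0605 × (8039/924.648) = 0.526.
Since 0 < η < 1, this is a necessity.

0.526 (necessity)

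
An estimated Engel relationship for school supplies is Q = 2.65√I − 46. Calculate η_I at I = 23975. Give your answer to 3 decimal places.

0.563

At I = 23975: Q = 364.322.
dQ/dI = 2.65/(2√I) = 0.0085573 at this income.
η = (dQ/dI)·(I/Q) = 0.0085573 × (23975/364.322) = 0.563.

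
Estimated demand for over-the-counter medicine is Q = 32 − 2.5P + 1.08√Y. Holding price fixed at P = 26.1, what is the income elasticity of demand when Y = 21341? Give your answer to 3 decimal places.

At P = 26.1, Y = 21341: Q = 124.522.
Holding P constant, ∂Q/∂Y = 1.08/(2√Y) = 0.00369646.
η_Y = (∂Q/∂Y)·(Y/Q) = 0.00369646 × (21341/124.522) = 0.634.

0.634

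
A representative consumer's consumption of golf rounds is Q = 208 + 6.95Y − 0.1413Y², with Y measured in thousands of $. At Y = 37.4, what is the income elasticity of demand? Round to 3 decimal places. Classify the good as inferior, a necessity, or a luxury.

At Y = 37.4: Q = 270.2852.
dQ/dY = 6.95 − 0.2826Y = -3.61924.
η = (dQ/dY)·(Y/Q) = -3.61924 × (37.4/270.2852) = -0.501.
η < 0 ⇒ inferior good.

-0.501 (inferior good)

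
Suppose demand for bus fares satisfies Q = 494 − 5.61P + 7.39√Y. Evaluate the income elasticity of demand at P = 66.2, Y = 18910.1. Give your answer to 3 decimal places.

0.446

At P = 66.2, Y = 18910.1: Q = 1138.846.
Holding P constant, ∂Q/∂Y = 7.39/(2√Y) = 0.02687.
η_Y = (∂Q/∂Y)·(Y/Q) = 0.02687 × (18910.1/1138.846) = 0.446.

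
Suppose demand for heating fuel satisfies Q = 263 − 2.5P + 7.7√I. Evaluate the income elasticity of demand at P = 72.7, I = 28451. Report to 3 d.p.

0.471

At P = 72.7, I = 28451: Q = 1380.042.
Holding P constant, ∂Q/∂I = 7.7/(2√I) = 0.0228251.
η_I = (∂Q/∂I)·(I/Q) = 0.0228251 × (28451/1380.042) = 0.471.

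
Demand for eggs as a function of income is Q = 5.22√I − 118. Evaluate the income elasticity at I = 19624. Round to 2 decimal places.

0.60

At I = 19624: Q = 613.247.
dQ/dI = 5.22/(2√I) = 0.0186315 at this income.
η = (dQ/dI)·(I/Q) = 0.0186315 × (19624/613.247) = 0.60.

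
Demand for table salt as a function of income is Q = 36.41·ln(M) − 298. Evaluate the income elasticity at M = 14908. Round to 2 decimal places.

At M = 14908: Q = 51.887.
dQ/dM = 36.41/M = 0.00244231 at this income.
η = (dQ/dM)·(M/Q) = 0.00244231 × (14908/51.887) = 0.70.

0.70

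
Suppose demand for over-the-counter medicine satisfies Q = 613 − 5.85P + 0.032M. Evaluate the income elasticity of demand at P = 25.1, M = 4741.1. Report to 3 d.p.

At P = 25.1, M = 4741.1: Q = 617.880.
Holding P constant, ∂Q/∂M = 0.032.
η_M = (∂Q/∂M)·(M/Q) = 0.032 × (4741.1/617.880) = 0.246.

0.246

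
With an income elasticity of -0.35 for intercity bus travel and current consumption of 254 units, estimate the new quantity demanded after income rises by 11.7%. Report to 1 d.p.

243.6

%ΔQ ≈ η × %ΔI = -0.35 × 11.7% = -4.095%.
New Q ≈ 254 × (1 − 0.04095) = 243.6.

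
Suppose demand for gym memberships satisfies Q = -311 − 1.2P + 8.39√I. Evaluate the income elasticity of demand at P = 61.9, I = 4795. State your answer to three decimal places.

At P = 61.9, I = 4795: Q = 195.693.
Holding P constant, ∂Q/∂I = 8.39/(2√I) = 0.0605812.
η_I = (∂Q/∂I)·(I/Q) = 0.0605812 × (4795/195.693) = 1.484.

1.484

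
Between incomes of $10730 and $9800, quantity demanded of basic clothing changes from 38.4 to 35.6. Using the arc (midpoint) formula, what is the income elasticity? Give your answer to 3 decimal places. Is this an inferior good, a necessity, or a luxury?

0.835 (necessity)

ΔQ = 35.6 − 38.4 = -2.8; midpoint Q̄ = (38.4 + 35.6)/2 = 37.
ΔI = 9800 − 10730 = -930; midpoint Ī = (10730 + 9800)/2 = 10265.
η = (ΔQ/Q̄) ÷ (ΔI/Ī) = (-2.8/37) ÷ (-930/10265) = 0.835.
0 < η < 1 ⇒ necessity.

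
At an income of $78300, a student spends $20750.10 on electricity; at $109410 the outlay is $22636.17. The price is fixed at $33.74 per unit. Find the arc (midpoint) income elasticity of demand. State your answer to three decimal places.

With a constant price, Q₁ = 20750.10/33.74 = 615.000 and Q₂ = 22636.17/33.74 = 670.900 (equivalently, work directly with expenditure since P cancels).
Midpoint %ΔQ = (22636.17 − 20750.10)/21693.14 = 0.08694; midpoint %ΔI = (109410 − 78300)/93855 = 0.33147.
η = 0.08694 / 0.33147 = 0.262.

0.262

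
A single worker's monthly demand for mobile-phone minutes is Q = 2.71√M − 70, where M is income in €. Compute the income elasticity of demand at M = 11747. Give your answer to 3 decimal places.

At M = 11747: Q = 223.719.
dQ/dM = 2.71/(2√M) = 0.0125019 at this income.
η = (dQ/dM)·(M/Q) = 0.0125019 × (11747/223.719) = 0.656.

0.656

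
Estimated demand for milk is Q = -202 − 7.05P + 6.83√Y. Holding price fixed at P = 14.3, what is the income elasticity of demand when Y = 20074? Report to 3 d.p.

0.728

At P = 14.3, Y = 20074: Q = 664.878.
Holding P constant, ∂Q/∂Y = 6.83/(2√Y) = 0.0241031.
η_Y = (∂Q/∂Y)·(Y/Q) = 0.0241031 × (20074/664.878) = 0.728.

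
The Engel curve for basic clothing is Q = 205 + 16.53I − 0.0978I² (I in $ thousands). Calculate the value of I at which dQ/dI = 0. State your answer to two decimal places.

84.51

dQ/dI = 16.53 − 0.1956I.
The good is inferior where dQ/dI < 0. Setting dQ/dI = 0 gives I = 16.53 / 0.1956 = 84.51.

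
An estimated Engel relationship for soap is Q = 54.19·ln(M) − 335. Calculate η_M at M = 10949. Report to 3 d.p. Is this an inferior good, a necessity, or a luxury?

At M = 10949: Q = 169.021.
dQ/dM = 54.19/M = 0.00494931 at this income.
η = (dQ/dM)·(M/Q) = 0.00494931 × (10949/169.021) = 0.321.
Since 0 < η < 1, the good is a necessity.

0.321 (necessity)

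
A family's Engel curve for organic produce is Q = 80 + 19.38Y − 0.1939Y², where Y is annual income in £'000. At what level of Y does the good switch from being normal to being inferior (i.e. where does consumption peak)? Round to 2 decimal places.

49.97

dQ/dY = 19.38 − 0.3878Y.
The good is inferior where dQ/dY < 0. Setting dQ/dY = 0 gives Y = 19.38 / 0.3878 = 49.97.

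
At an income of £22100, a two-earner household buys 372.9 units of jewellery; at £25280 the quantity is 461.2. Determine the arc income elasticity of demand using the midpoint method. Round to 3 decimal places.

1.577

ΔQ = 461.2 − 372.9 = 88.3; midpoint Q̄ = (372.9 + 461.2)/2 = 417.05.
ΔI = 25280 − 22100 = 3180; midpoint Ī = (22100 + 25280)/2 = 23690.
η = (ΔQ/Q̄) ÷ (ΔI/Ī) = (88.3/417.05) ÷ (3180/23690) = 1.577.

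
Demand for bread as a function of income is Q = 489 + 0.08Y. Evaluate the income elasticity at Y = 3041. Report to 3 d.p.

At Y = 3041: Q = 732.280.
dQ/dY = 0.08.
η = (dQ/dY)·(Y/Q) = 0.08 × (3041/732.280) = 0.332.

0.332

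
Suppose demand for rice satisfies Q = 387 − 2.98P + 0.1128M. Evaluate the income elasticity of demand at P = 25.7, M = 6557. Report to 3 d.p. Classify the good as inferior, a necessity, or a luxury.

At P = 25.7, M = 6557: Q = 1050.044.
Holding P constant, ∂Q/∂M = 0.1128.
η_M = (∂Q/∂M)·(M/Q) = 0.1128 × (6557/1050.044) = 0.704.
Since 0 < η < 1, this is a necessity.

0.704 (necessity)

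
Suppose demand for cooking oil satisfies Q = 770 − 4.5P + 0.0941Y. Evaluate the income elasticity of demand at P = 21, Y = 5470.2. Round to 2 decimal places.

0.43

At P = 21, Y = 5470.2: Q = 1190.246.
Holding P constant, ∂Q/∂Y = 0.0941.
η_Y = (∂Q/∂Y)·(Y/Q) = 0.0941 × (5470.2/1190.246) = 0.43.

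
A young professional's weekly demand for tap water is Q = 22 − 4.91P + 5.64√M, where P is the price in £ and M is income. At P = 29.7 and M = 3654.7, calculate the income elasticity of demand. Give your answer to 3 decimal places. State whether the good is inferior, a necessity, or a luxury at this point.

0.785 (necessity)

At P = 29.7, M = 3654.7: Q = 217.134.
Holding P constant, ∂Q/∂M = 5.64/(2√M) = 0.0466469.
η_M = (∂Q/∂M)·(M/Q) = 0.0466469 × (3654.7/217.134) = 0.785.
Since 0 < η < 1, this is a necessity.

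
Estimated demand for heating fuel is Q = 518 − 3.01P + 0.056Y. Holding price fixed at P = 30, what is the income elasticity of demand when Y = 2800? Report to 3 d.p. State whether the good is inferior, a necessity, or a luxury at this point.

0.268 (necessity)

At P = 30, Y = 2800: Q = 584.500.
Holding P constant, ∂Q/∂Y = 0.056.
η_Y = (∂Q/∂Y)·(Y/Q) = 0.056 × (2800/584.500) = 0.268.
Since 0 < η < 1, this is a necessity.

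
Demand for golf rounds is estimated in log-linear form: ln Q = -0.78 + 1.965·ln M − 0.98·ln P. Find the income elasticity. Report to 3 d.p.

1.965

In a log-linear demand, the coefficient on ln M is the income elasticity.
So η = 1.965.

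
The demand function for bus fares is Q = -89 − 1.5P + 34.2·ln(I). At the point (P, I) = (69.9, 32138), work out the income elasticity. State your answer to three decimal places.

0.212

At P = 69.9, I = 32138: Q = 161.071.
Holding P constant, ∂Q/∂I = 34.2/I = 0.00106416.
η_I = (∂Q/∂I)·(I/Q) = 0.00106416 × (32138/161.071) = 0.212.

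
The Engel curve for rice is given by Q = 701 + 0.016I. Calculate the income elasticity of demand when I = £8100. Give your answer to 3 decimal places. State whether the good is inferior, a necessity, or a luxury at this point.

0.156 (necessity)

At I = 8100: Q = 830.600.
dQ/dI = 0.016.
η = (dQ/dI)·(I/Q) = 0.016 × (8100/830.600) = 0.156.
Since 0 < η < 1, the good is a necessity.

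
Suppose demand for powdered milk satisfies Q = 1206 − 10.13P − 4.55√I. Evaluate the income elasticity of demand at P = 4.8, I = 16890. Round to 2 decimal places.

-0.52

At P = 4.8, I = 16890: Q = 566.051.
Holding P constant, ∂Q/∂I = -4.55/(2√I) = -0.0175052.
η_I = (∂Q/∂I)·(I/Q) = -0.0175052 × (16890/566.051) = -0.52.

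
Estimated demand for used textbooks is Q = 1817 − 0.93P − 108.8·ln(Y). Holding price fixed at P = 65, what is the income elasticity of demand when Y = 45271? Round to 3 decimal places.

-0.184

At P = 65, Y = 45271: Q = 590.168.
Holding P constant, ∂Q/∂Y = -108.8/Y = -0.0024033.
η_Y = (∂Q/∂Y)·(Y/Q) = -0.0024033 × (45271/590.168) = -0.184.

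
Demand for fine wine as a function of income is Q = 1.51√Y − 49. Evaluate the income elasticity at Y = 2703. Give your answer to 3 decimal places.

1.330

At Y = 2703: Q = 29.505.
dQ/dY = 1.51/(2√Y) = 0.0145219 at this income.
η = (dQ/dY)·(Y/Q) = 0.0145219 × (2703/29.505) = 1.330.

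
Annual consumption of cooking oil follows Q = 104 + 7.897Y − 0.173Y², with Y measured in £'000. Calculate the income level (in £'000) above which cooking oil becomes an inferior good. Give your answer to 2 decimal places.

dQ/dY = 7.897 − 0.346Y.
The good is inferior where dQ/dY < 0. Setting dQ/dY = 0 gives Y = 7.897 / 0.346 = 22.82.

22.82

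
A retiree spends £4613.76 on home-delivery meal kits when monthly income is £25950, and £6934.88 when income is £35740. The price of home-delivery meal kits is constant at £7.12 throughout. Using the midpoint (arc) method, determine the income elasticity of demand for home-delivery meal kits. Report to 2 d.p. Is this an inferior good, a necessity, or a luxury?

With a constant price, Q₁ = 4613.76/7.12 = 648.000 and Q₂ = 6934.88/7.12 = 974.000 (equivalently, work directly with expenditure since P cancels).
Midpoint %ΔQ = (6934.88 − 4613.76)/5774.32 = 0.40197; midpoint %ΔI = (35740 − 25950)/30845 = 0.31739.
η = 0.40197 / 0.31739 = 1.27.
η > 1 ⇒ luxury.

1.27 (luxury)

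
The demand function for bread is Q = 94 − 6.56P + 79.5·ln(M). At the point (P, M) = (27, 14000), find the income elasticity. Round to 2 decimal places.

0.12

At P = 27, M = 14000: Q = 675.852.
Holding P constant, ∂Q/∂M = 79.5/M = 0.00567857.
η_M = (∂Q/∂M)·(M/Q) = 0.00567857 × (14000/675.852) = 0.12.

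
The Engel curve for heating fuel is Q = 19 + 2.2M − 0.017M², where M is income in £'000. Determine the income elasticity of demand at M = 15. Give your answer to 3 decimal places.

0.526

At M = 15: Q = 48.1750.
dQ/dM = 2.2 − 0.034M = 1.69000.
η = (dQ/dM)·(M/Q) = 1.69000 × (15/48.1750) = 0.526.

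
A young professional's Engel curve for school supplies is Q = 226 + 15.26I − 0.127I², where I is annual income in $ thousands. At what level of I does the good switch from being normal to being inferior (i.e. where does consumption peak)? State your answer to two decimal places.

60.08

dQ/dI = 15.26 − 0.254I.
The good is inferior where dQ/dI < 0. Setting dQ/dI = 0 gives I = 15.26 / 0.254 = 60.08.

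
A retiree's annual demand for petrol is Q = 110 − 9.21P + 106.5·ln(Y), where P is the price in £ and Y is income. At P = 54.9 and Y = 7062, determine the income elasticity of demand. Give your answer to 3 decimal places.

0.194

At P = 54.9, Y = 7062: Q = 548.226.
Holding P constant, ∂Q/∂Y = 106.5/Y = 0.0150807.
η_Y = (∂Q/∂Y)·(Y/Q) = 0.0150807 × (7062/548.226) = 0.194.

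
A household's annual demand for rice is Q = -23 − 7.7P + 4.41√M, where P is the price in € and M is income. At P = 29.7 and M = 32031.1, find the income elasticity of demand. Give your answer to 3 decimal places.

0.734

At P = 29.7, M = 32031.1: Q = 537.578.
Holding P constant, ∂Q/∂M = 4.41/(2√M) = 0.0123203.
η_M = (∂Q/∂M)·(M/Q) = 0.0123203 × (32031.1/537.578) = 0.734.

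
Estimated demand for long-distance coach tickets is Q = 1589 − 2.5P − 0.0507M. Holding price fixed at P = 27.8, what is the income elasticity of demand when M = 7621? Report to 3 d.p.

At P = 27.8, M = 7621: Q = 1133.115.
Holding P constant, ∂Q/∂M = −0.0507.
η_M = (∂Q/∂M)·(M/Q) = -0.0507 × (7621/1133.115) = -0.341.

-0.341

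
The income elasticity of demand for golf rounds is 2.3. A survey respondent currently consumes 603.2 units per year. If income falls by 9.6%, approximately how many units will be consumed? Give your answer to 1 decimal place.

470.0

%ΔQ ≈ η × %ΔI = 2.3 × (-9.6%) = -22.08%.
New Q ≈ 603.2 × (1 − 0.2208) = 470.0.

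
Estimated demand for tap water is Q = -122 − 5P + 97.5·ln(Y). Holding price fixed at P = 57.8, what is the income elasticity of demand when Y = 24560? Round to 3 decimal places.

At P = 57.8, Y = 24560: Q = 574.615.
Holding P constant, ∂Q/∂Y = 97.5/Y = 0.00396987.
η_Y = (∂Q/∂Y)·(Y/Q) = 0.00396987 × (24560/574.615) = 0.170.

0.170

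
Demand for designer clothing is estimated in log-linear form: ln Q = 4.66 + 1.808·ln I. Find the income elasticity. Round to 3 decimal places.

In a log-linear demand, the coefficient on ln I is the income elasticity.
So η = 1.808.

1.808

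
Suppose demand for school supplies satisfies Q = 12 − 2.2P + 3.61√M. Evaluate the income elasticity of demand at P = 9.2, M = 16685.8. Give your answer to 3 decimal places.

0.509

At P = 9.2, M = 16685.8: Q = 458.076.
Holding P constant, ∂Q/∂M = 3.61/(2√M) = 0.0139735.
η_M = (∂Q/∂M)·(M/Q) = 0.0139735 × (16685.8/458.076) = 0.509.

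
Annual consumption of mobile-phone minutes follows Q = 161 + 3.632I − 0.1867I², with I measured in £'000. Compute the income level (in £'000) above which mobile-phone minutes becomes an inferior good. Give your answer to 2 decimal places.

9.73

dQ/dI = 3.632 − 0.3734I.
The good is inferior where dQ/dI < 0. Setting dQ/dI = 0 gives I = 3.632 / 0.3734 = 9.73.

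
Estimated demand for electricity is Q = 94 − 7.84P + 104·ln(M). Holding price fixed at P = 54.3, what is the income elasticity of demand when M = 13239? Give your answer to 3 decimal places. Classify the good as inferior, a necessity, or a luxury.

0.159 (necessity)

At P = 54.3, M = 13239: Q = 655.344.
Holding P constant, ∂Q/∂M = 104/M = 0.00785558.
η_M = (∂Q/∂M)·(M/Q) = 0.00785558 × (13239/655.344) = 0.159.
Since 0 < η < 1, this is a necessity.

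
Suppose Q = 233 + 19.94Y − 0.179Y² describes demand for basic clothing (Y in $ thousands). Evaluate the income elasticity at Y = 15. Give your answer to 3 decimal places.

At Y = 15: Q = 491.8250.
dQ/dY = 19.94 − 0.358Y = 14.57000.
η = (dQ/dY)·(Y/Q) = 14.57000 × (15/491.8250) = 0.444.

0.444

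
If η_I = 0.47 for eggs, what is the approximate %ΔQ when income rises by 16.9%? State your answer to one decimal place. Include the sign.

7.9%

%ΔQ ≈ η × %ΔI = 0.47 × 16.9% = 7.9%.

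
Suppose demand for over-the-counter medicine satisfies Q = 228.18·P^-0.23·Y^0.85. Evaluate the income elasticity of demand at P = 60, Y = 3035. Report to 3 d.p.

For a multiplicative demand Q = A·P^α·Y^β, the income elasticity is β everywhere.
Here β = 0.85, so η = 0.850.

0.850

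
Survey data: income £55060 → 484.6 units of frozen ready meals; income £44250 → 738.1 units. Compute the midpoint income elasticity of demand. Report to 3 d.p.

ΔQ = 738.1 − 484.6 = 253.5; midpoint Q̄ = (484.6 + 738.1)/2 = 611.35.
ΔI = 44250 − 55060 = -10810; midpoint Ī = (55060 + 44250)/2 = 49655.
η = (ΔQ/Q̄) ÷ (ΔI/Ī) = (253.5/611.35) ÷ (-10810/49655) = -1.905.

-1.905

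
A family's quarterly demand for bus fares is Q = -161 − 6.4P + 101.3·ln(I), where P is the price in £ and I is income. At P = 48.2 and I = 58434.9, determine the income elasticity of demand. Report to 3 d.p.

At P = 48.2, I = 58434.9: Q = 642.355.
Holding P constant, ∂Q/∂I = 101.3/I = 0.00173355.
η_I = (∂Q/∂I)·(I/Q) = 0.00173355 × (58434.9/642.355) = 0.158.

0.158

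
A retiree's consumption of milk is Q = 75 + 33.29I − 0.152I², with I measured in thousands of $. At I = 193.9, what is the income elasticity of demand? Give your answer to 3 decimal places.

At I = 193.9: Q = 815.1551.
dQ/dI = 33.29 − 0.304I = -25.65560.
η = (dQ/dI)·(I/Q) = -25.65560 × (193.9/815.1551) = -6.103.

-6.103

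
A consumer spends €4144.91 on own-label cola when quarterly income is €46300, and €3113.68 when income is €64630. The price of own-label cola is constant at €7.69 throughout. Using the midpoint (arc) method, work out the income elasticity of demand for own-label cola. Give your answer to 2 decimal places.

With a constant price, Q₁ = 4144.91/7.69 = 539.000 and Q₂ = 3113.68/7.69 = 404.900 (equivalently, work directly with expenditure since P cancels).
Midpoint %ΔQ = (3113.68 − 4144.91)/3629.30 = -0.28414; midpoint %ΔI = (64630 − 46300)/55465 = 0.33048.
η = -0.28414 / 0.33048 = -0.86.

-0.86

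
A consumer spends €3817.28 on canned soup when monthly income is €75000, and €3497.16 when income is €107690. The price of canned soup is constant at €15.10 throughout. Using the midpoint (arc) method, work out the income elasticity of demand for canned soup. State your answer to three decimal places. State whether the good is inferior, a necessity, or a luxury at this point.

With a constant price, Q₁ = 3817.28/15.10 = 252.800 and Q₂ = 3497.16/15.10 = 231.600 (equivalently, work directly with expenditure since P cancels).
Midpoint %ΔQ = (3497.16 − 3817.28)/3657.22 = -0.08753; midpoint %ΔI = (107690 − 75000)/91345 = 0.35787.
η = -0.08753 / 0.35787 = -0.245.
η < 0 ⇒ inferior good.

-0.245 (inferior good)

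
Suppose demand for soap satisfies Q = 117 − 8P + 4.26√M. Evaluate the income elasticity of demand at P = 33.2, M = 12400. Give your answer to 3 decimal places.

0.728

At P = 33.2, M = 12400: Q = 325.774.
Holding P constant, ∂Q/∂M = 4.26/(2√M) = 0.019128.
η_M = (∂Q/∂M)·(M/Q) = 0.019128 × (12400/325.774) = 0.728.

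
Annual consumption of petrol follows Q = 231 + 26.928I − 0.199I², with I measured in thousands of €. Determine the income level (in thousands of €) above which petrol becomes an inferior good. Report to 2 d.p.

dQ/dI = 26.928 − 0.398I.
The good is inferior where dQ/dI < 0. Setting dQ/dI = 0 gives I = 26.928 / 0.398 = 67.66.

67.66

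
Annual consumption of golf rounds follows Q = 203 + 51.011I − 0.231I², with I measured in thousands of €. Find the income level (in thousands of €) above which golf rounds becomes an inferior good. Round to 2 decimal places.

dQ/dI = 51.011 − 0.462I.
The good is inferior where dQ/dI < 0. Setting dQ/dI = 0 gives I = 51.011 / 0.462 = 110.41.

110.41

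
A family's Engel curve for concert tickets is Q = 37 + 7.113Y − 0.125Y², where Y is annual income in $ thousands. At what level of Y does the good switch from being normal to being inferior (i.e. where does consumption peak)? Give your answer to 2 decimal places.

dQ/dY = 7.113 − 0.25Y.
The good is inferior where dQ/dY < 0. Setting dQ/dY = 0 gives Y = 7.113 / 0.25 = 28.45.

28.45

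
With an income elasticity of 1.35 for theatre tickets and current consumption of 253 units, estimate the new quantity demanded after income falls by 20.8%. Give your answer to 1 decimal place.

%ΔQ ≈ η × %ΔI = 1.35 × (-20.8%) = -28.08%.
New Q ≈ 253 × (1 − 0.2808) = 182.0.

182.0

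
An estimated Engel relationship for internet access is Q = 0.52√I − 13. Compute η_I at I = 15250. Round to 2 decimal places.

At I = 15250: Q = 51.215.
dQ/dI = 0.52/(2√I) = 0.00210542 at this income.
η = (dQ/dI)·(I/Q) = 0.00210542 × (15250/51.215) = 0.63.

0.63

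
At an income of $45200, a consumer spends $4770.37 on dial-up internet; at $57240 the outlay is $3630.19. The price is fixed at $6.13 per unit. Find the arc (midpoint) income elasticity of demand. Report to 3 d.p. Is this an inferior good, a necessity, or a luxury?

With a constant price, Q₁ = 4770.37/6.13 = 778.201 and Q₂ = 3630.19/6.13 = 592.201 (equivalently, work directly with expenditure since P cancels).
Midpoint %ΔQ = (3630.19 − 4770.37)/4200.28 = -0.27145; midpoint %ΔI = (57240 − 45200)/51220 = 0.23506.
η = -0.27145 / 0.23506 = -1.155.
η < 0 ⇒ inferior good.

-1.155 (inferior good)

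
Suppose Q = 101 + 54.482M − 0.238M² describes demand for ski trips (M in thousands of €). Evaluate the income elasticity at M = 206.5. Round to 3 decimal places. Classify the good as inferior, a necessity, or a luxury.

At M = 206.5: Q = 1202.6775.
dQ/dM = 54.482 − 0.476M = -43.81200.
η = (dQ/dM)·(M/Q) = -43.81200 × (206.5/1202.6775) = -7.523.
η < 0 ⇒ inferior good.

-7.523 (inferior good)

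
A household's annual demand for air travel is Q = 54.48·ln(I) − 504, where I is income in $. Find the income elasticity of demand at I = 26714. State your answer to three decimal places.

At I = 26714: Q = 51.312.
dQ/dI = 54.48/I = 0.00203938 at this income.
η = (dQ/dI)·(I/Q) = 0.00203938 × (26714/51.312) = 1.062.

1.062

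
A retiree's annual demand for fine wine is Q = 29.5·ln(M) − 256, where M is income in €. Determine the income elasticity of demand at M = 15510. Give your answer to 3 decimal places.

At M = 15510: Q = 28.653.
dQ/dM = 29.5/M = 0.001902 at this income.
η = (dQ/dM)·(M/Q) = 0.001902 × (15510/28.653) = 1.030.

1.030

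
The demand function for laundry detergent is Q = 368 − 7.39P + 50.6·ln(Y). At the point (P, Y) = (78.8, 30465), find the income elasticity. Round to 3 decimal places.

At P = 78.8, Y = 30465: Q = 308.079.
Holding P constant, ∂Q/∂Y = 50.6/Y = 0.00166092.
η_Y = (∂Q/∂Y)·(Y/Q) = 0.00166092 × (30465/308.079) = 0.164.

0.164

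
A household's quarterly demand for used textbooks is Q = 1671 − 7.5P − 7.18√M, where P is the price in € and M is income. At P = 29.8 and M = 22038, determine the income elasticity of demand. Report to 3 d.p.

At P = 29.8, M = 22038: Q = 381.615.
Holding P constant, ∂Q/∂M = -7.18/(2√M) = -0.0241829.
η_M = (∂Q/∂M)·(M/Q) = -0.0241829 × (22038/381.615) = -1.397.

-1.397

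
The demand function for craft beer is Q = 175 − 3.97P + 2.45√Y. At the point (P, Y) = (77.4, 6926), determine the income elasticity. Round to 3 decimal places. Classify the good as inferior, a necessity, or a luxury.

1.424 (luxury)

At P = 77.4, Y = 6926: Q = 71.617.
Holding P constant, ∂Q/∂Y = 2.45/(2√Y) = 0.0147196.
η_Y = (∂Q/∂Y)·(Y/Q) = 0.0147196 × (6926/71.617) = 1.424.
Since η > 1, this is a luxury.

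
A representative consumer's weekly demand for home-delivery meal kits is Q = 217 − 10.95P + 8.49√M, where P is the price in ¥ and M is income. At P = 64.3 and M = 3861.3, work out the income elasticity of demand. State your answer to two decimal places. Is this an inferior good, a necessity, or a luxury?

At P = 64.3, M = 3861.3: Q = 40.478.
Holding P constant, ∂Q/∂M = 8.49/(2√M) = 0.0683142.
η_M = (∂Q/∂M)·(M/Q) = 0.0683142 × (3861.3/40.478) = 6.52.
Since η > 1, this is a luxury.

6.52 (luxury)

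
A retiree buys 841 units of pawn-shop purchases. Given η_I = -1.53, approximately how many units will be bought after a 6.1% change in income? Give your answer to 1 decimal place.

762.5

%ΔQ ≈ η × %ΔI = -1.53 × 6.1% = -9.333%.
New Q ≈ 841 × (1 − 0.09333) = 762.5.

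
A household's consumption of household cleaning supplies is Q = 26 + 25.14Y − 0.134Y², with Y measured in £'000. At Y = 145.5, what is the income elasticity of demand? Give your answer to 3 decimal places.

-2.380

At Y = 145.5: Q = 847.0565.
dQ/dY = 25.14 − 0.268Y = -13.85400.
η = (dQ/dY)·(Y/Q) = -13.85400 × (145.5/847.0565) = -2.380.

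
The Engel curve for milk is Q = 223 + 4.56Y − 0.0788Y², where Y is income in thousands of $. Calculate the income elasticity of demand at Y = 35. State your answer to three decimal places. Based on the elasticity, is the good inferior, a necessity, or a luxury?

At Y = 35: Q = 286.0700.
dQ/dY = 4.56 − 0.1576Y = -0.95600.
η = (dQ/dY)·(Y/Q) = -0.95600 × (35/286.0700) = -0.117.
η < 0 ⇒ inferior good.

-0.117 (inferior good)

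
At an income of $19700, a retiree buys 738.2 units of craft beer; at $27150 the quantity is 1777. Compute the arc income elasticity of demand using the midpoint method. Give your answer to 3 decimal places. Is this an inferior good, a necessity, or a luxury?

2.597 (luxury)

ΔQ = 1777 − 738.2 = 1038.8; midpoint Q̄ = (738.2 + 1777)/2 = 1257.6.
ΔI = 27150 − 19700 = 7450; midpoint Ī = (19700 + 27150)/2 = 23425.
η = (ΔQ/Q̄) ÷ (ΔI/Ī) = (1038.8/1257.6) ÷ (7450/23425) = 2.597.
η > 1 ⇒ luxury.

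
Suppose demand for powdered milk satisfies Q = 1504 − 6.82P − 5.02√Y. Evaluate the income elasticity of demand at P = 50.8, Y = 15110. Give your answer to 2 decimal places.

At P = 50.8, Y = 15110: Q = 540.472.
Holding P constant, ∂Q/∂Y = -5.02/(2√Y) = -0.0204193.
η_Y = (∂Q/∂Y)·(Y/Q) = -0.0204193 × (15110/540.472) = -0.57.

-0.57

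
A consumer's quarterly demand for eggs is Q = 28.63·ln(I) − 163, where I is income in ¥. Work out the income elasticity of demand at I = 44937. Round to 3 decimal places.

0.199

At I = 44937: Q = 143.714.
dQ/dI = 28.63/I = 0.000637114 at this income.
η = (dQ/dI)·(I/Q) = 0.000637114 × (44937/143.714) = 0.199.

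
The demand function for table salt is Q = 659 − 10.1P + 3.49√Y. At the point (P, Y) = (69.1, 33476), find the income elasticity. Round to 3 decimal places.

0.532

At P = 69.1, Y = 33476: Q = 599.636.
Holding P constant, ∂Q/∂Y = 3.49/(2√Y) = 0.00953737.
η_Y = (∂Q/∂Y)·(Y/Q) = 0.00953737 × (33476/599.636) = 0.532.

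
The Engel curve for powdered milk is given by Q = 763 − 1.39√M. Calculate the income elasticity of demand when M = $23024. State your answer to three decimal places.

At M = 23024: Q = 552.086.
dQ/dM = -1.39/(2√M) = -0.00458031 at this income.
η = (dQ/dM)·(M/Q) = -0.00458031 × (23024/552.086) = -0.191.

-0.191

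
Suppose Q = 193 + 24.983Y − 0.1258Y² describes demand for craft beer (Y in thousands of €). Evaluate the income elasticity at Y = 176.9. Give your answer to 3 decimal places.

-5.111

At Y = 176.9: Q = 675.7566.
dQ/dY = 24.983 − 0.2516Y = -19.52504.
η = (dQ/dY)·(Y/Q) = -19.52504 × (176.9/675.7566) = -5.111.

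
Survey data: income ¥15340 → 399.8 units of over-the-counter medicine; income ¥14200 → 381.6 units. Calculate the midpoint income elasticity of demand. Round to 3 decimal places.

0.604

ΔQ = 381.6 − 399.8 = -18.2; midpoint Q̄ = (399.8 + 381.6)/2 = 390.7.
ΔI = 14200 − 15340 = -1140; midpoint Ī = (15340 + 14200)/2 = 14770.
η = (ΔQ/Q̄) ÷ (ΔI/Ī) = (-18.2/390.7) ÷ (-1140/14770) = 0.604.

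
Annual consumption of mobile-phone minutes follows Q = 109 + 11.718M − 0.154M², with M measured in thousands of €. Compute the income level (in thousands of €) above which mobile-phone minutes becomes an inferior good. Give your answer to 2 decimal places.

38.05

dQ/dM = 11.718 − 0.308M.
The good is inferior where dQ/dM < 0. Setting dQ/dM = 0 gives M = 11.718 / 0.308 = 38.05.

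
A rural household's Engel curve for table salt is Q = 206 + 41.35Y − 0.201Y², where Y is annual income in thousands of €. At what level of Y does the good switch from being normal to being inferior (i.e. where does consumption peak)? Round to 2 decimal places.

dQ/dY = 41.35 − 0.402Y.
The good is inferior where dQ/dY < 0. Setting dQ/dY = 0 gives Y = 41.35 / 0.402 = 102.86.

102.86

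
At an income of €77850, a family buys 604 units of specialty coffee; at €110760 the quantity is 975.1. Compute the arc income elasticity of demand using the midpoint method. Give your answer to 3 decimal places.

ΔQ = 975.1 − 604 = 371.1; midpoint Q̄ = (604 + 975.1)/2 = 789.55.
ΔI = 110760 − 77850 = 32910; midpoint Ī = (77850 + 110760)/2 = 94305.
η = (ΔQ/Q̄) ÷ (ΔI/Ī) = (371.1/789.55) ÷ (32910/94305) = 1.347.

1.347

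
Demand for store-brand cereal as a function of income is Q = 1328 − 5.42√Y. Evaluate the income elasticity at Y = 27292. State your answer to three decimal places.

At Y = 27292: Q = 432.600.
dQ/dY = -5.42/(2√Y) = -0.0164041 at this income.
η = (dQ/dY)·(Y/Q) = -0.0164041 × (27292/432.600) = -1.035.

-1.035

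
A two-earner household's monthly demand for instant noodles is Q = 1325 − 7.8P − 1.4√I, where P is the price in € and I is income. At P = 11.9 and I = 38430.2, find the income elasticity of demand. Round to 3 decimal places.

At P = 11.9, I = 38430.2: Q = 957.729.
Holding P constant, ∂Q/∂I = -1.4/(2√I) = -0.00357077.
η_I = (∂Q/∂I)·(I/Q) = -0.00357077 × (38430.2/957.729) = -0.143.

-0.143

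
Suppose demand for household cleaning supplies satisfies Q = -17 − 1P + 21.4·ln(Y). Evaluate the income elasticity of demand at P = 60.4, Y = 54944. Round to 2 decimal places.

0.14

At P = 60.4, Y = 54944: Q = 156.161.
Holding P constant, ∂Q/∂Y = 21.4/Y = 0.000389487.
η_Y = (∂Q/∂Y)·(Y/Q) = 0.000389487 × (54944/156.161) = 0.14.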